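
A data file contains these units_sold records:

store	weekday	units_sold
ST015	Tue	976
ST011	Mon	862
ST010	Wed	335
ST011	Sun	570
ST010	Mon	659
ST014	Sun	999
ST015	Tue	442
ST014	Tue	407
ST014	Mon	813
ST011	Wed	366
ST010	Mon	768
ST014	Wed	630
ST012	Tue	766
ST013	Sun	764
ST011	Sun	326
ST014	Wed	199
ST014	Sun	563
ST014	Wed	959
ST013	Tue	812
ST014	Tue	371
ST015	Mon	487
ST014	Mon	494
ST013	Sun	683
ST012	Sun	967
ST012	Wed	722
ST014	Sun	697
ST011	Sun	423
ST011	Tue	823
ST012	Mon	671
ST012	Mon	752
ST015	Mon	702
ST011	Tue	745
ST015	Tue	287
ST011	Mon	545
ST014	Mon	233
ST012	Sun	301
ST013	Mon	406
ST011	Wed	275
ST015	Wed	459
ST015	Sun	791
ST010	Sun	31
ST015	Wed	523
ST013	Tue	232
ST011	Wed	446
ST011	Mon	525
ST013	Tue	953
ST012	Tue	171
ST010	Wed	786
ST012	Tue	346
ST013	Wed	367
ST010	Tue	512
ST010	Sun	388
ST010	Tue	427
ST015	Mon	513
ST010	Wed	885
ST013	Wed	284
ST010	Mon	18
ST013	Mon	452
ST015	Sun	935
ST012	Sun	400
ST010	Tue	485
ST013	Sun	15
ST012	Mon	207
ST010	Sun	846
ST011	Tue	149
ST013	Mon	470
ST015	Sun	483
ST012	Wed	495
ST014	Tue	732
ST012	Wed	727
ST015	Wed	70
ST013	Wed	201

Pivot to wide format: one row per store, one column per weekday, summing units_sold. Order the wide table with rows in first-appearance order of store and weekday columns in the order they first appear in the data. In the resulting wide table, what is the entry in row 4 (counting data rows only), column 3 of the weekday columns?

With rows in first-appearance order of store, row 4 is store=ST014. weekday columns in first-appearance order: Tue, Mon, Wed, Sun; column 3 is Wed.
Long rows with store=ST014, weekday=Wed: 630 + 199 + 959 = 1788.

1788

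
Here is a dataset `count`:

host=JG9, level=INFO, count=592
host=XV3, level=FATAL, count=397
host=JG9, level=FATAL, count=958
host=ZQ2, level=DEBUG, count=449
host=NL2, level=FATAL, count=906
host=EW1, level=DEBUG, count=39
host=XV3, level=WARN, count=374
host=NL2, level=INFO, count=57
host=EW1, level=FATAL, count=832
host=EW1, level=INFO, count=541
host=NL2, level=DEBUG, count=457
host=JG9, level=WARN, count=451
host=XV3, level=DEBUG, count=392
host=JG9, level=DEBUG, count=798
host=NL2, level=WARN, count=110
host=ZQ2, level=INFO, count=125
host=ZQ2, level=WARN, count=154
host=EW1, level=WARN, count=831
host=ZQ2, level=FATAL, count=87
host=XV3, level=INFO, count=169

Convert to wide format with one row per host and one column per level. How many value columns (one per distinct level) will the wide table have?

4 distinct level values: INFO, WARN, DEBUG, FATAL.

4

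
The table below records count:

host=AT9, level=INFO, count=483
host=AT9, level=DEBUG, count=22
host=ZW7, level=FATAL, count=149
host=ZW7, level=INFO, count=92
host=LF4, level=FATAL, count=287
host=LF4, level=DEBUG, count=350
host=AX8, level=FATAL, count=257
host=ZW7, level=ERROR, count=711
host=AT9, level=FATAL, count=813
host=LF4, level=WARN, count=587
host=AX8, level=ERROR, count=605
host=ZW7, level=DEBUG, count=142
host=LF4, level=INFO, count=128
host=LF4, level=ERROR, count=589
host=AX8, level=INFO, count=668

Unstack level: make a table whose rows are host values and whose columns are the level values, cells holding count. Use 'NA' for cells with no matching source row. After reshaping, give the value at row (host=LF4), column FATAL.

The long row with host=LF4, level=FATAL has count=287.

287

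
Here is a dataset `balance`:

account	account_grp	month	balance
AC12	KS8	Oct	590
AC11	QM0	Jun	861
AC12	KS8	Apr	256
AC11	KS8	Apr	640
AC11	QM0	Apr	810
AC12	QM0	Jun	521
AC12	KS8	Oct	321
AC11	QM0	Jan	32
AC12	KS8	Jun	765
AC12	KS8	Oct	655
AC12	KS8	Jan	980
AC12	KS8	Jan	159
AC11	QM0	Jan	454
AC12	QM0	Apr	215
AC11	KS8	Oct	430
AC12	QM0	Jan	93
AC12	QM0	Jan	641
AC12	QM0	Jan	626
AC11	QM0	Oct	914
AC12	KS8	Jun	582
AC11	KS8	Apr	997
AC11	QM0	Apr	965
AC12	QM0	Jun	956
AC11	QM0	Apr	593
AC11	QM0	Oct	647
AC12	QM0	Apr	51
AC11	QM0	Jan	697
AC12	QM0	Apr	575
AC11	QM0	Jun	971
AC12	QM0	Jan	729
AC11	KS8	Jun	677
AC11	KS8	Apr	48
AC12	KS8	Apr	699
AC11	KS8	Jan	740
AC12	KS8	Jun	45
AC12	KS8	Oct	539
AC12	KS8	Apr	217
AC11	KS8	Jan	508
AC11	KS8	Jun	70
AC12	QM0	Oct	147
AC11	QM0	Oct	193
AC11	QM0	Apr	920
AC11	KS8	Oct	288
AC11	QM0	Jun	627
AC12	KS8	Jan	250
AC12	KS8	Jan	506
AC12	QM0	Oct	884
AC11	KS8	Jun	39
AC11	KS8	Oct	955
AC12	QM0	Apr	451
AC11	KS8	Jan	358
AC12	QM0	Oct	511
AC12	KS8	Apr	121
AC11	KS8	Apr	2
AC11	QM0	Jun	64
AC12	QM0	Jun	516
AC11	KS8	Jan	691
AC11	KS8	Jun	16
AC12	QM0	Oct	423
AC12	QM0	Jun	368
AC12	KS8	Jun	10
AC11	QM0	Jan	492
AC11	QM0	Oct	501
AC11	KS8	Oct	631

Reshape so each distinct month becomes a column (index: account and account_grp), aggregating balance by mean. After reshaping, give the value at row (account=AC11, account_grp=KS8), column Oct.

576

Rows with account=AC11, account_grp=KS8 and month=Oct: balance values are 430, 288, 955, 631.
(430 + 288 + 955 + 631) / 4 = 576.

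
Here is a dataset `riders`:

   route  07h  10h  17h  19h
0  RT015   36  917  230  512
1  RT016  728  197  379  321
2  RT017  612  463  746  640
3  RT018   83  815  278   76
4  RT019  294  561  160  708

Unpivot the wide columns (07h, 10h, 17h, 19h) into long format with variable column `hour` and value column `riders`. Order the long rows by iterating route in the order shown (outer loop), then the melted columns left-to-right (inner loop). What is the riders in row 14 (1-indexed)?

20 rows total (5 × 4). Row 14: index ⌊(14-1)/4⌋ = 3 into route → RT018; (14-1) mod 4 = 1 into the melted columns → 10h.
So row 14 is (RT018, 10h, 815); riders = 815.

815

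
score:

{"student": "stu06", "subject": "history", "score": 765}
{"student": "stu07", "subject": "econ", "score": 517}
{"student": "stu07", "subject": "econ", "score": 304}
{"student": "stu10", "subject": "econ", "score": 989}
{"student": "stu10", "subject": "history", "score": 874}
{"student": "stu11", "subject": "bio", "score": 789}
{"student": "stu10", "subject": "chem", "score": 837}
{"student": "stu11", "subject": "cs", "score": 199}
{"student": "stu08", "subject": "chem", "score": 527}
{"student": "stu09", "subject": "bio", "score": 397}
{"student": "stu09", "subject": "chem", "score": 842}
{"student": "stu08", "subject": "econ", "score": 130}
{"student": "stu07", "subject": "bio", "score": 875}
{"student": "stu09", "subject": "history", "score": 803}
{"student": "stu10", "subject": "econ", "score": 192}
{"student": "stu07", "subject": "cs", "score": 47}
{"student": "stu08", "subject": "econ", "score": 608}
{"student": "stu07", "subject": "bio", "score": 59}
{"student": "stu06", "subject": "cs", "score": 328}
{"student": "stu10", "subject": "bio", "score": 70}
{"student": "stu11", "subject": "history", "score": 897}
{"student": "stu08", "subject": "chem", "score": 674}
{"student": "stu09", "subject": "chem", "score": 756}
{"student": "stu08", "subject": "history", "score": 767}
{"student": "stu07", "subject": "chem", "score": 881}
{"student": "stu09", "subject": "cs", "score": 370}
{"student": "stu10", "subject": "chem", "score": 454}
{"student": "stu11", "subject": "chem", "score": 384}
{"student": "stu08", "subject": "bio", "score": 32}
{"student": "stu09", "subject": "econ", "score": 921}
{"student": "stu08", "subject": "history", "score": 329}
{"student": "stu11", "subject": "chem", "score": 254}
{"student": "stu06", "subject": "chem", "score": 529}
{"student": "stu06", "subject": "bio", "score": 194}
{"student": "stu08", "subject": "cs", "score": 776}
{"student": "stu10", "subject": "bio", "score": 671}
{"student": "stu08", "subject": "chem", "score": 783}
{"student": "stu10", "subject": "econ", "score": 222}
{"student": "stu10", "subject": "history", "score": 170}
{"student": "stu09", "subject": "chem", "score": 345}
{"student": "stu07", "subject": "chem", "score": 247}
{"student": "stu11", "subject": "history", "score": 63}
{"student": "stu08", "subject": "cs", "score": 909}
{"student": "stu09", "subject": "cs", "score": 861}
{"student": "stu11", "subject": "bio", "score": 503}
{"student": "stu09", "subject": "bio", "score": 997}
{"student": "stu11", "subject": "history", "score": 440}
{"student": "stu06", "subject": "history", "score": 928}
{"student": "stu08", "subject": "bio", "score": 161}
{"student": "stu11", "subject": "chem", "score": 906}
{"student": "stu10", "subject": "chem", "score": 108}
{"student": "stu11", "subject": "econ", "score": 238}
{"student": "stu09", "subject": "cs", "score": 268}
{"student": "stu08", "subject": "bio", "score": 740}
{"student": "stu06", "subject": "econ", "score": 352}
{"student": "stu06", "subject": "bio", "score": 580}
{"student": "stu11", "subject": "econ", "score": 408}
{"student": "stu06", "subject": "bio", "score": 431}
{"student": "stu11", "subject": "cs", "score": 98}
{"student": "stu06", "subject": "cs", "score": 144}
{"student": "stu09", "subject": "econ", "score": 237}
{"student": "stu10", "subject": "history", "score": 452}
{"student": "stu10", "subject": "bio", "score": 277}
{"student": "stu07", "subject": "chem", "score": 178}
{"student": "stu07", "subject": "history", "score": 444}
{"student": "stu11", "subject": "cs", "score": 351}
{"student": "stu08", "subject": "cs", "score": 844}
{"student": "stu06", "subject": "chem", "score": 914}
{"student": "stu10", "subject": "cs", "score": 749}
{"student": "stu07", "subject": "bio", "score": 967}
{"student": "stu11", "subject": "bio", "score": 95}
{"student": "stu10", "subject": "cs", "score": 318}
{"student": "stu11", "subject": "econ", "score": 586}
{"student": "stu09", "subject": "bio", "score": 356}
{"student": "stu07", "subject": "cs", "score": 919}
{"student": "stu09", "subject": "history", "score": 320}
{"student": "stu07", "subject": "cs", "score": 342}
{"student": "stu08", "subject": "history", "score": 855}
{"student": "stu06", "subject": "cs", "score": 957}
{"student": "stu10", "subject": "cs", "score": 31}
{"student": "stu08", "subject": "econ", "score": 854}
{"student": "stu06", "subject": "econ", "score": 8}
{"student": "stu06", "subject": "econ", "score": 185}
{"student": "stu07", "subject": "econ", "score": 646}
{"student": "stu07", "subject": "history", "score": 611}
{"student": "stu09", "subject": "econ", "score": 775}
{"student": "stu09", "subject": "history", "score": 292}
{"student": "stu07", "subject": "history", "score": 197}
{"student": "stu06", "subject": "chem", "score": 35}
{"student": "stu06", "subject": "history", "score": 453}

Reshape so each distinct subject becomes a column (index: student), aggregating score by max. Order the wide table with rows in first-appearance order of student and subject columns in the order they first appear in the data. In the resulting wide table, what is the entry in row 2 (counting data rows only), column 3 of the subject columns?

With rows in first-appearance order of student, row 2 is student=stu07. subject columns in first-appearance order: history, econ, bio, chem, cs; column 3 is bio.
Long rows with student=stu07, subject=bio: max(875, 59, 967) = 967.

967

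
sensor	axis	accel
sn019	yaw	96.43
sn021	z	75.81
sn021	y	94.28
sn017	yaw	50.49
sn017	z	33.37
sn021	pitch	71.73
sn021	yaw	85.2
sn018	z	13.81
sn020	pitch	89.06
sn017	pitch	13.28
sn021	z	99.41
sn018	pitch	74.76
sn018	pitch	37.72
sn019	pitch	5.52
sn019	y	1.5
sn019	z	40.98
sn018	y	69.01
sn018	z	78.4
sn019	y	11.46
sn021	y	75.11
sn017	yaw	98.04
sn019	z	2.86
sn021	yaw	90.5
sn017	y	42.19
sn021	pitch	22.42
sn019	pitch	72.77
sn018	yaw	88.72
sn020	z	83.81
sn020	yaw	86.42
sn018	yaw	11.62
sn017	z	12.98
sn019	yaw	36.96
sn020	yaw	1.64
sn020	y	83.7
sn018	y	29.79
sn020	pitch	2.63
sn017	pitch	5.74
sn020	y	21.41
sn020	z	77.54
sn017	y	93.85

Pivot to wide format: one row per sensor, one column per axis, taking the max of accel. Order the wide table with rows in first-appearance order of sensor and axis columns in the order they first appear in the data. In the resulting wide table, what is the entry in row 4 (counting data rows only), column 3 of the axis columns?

With rows in first-appearance order of sensor, row 4 is sensor=sn018. axis columns in first-appearance order: yaw, z, y, pitch; column 3 is y.
Long rows with sensor=sn018, axis=y: max(69.01, 29.79) = 69.01.

69.01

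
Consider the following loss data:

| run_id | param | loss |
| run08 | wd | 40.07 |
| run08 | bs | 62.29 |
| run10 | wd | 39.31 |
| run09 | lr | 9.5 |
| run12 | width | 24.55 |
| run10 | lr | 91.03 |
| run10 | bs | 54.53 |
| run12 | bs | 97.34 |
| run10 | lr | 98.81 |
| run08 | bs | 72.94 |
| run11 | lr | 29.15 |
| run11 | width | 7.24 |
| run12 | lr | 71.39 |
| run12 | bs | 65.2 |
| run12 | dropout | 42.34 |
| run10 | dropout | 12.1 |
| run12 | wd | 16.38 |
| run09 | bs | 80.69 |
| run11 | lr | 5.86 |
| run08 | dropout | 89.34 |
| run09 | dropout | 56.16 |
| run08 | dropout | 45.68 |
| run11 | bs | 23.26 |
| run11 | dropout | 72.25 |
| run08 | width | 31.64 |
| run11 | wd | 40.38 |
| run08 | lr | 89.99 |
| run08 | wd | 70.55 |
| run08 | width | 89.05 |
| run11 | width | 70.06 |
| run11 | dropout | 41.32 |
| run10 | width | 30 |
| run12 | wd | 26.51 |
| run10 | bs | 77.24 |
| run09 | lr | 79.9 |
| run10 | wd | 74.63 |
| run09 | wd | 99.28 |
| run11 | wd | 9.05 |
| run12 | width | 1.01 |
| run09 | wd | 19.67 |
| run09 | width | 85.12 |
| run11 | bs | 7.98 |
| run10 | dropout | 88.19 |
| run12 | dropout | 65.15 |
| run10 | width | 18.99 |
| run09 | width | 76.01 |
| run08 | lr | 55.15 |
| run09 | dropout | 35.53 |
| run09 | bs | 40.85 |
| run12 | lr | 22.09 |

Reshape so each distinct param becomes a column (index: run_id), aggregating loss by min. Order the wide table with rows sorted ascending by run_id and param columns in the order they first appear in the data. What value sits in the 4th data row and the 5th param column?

41.32

With rows sorted ascending by run_id, row 4 is run_id=run11. param columns in first-appearance order: wd, bs, lr, width, dropout; column 5 is dropout.
Long rows with run_id=run11, param=dropout: min(72.25, 41.32) = 41.32.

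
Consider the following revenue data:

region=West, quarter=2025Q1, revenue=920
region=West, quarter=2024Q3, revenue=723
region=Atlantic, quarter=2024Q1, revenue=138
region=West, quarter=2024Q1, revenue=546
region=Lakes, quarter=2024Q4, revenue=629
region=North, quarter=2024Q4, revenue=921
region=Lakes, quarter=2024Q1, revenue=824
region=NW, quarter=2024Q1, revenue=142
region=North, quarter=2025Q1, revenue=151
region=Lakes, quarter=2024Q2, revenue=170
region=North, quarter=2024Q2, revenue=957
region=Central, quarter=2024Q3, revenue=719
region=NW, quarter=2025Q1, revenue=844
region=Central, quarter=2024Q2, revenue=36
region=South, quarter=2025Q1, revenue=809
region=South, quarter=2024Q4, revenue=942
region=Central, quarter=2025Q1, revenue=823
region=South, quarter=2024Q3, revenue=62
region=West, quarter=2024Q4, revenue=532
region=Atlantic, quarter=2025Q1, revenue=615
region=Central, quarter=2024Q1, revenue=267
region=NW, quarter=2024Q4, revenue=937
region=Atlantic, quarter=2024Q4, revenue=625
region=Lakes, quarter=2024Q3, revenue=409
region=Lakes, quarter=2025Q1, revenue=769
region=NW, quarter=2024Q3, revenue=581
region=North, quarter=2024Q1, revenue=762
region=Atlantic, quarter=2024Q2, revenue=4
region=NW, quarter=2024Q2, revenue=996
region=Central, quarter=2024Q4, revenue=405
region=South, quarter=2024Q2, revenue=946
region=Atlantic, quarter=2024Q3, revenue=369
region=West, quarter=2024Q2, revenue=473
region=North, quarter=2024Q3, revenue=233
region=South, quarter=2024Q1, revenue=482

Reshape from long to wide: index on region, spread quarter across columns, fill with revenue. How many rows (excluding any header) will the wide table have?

7 distinct region values → 7 rows.

7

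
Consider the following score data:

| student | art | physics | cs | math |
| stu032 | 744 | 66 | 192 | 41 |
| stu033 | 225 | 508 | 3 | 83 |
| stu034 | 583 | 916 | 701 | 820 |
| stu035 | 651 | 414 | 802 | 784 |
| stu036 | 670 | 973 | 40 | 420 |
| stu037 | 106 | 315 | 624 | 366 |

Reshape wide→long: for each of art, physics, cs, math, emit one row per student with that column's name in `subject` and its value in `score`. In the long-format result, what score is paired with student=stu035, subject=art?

651

Unpivoting turns each (student, wide-column) pair into one long row.
The wide cell at row stu035, column art holds 651, so the long row (stu035, art) has score=651.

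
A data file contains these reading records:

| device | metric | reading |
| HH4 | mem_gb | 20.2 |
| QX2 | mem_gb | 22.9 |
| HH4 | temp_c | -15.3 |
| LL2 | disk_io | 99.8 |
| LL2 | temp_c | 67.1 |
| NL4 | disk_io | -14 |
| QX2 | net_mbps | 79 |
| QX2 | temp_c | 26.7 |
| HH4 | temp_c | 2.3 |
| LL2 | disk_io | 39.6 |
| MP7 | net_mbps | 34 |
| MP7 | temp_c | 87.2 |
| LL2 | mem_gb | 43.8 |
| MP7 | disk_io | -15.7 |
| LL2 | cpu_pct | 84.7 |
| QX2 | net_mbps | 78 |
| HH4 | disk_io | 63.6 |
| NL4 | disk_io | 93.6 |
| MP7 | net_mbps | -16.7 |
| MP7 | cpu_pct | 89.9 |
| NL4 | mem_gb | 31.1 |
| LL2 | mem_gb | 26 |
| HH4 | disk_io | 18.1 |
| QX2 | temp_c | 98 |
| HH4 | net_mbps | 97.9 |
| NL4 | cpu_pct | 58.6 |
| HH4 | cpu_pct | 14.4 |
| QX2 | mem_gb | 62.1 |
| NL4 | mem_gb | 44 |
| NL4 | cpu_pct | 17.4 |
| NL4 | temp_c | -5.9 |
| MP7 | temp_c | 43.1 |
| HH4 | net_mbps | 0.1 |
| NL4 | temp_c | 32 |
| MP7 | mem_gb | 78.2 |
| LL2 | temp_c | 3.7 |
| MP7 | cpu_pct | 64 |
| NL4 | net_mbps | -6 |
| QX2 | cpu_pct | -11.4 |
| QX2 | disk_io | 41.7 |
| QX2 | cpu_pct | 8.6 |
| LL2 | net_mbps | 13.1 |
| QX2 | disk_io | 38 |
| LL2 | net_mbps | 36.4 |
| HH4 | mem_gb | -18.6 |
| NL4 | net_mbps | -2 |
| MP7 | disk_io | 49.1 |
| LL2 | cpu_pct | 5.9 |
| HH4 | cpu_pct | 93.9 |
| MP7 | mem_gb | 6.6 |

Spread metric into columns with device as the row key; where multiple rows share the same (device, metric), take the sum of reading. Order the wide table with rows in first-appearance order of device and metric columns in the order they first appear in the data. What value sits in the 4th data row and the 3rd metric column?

With rows in first-appearance order of device, row 4 is device=NL4. metric columns in first-appearance order: mem_gb, temp_c, disk_io, net_mbps, cpu_pct; column 3 is disk_io.
Long rows with device=NL4, metric=disk_io: -14 + 93.6 = 79.6.

79.6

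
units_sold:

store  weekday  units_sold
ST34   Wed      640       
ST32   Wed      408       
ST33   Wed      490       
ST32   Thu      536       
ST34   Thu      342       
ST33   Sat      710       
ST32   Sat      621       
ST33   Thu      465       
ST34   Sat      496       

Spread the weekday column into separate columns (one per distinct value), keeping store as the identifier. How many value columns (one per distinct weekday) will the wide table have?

3

3 distinct weekday values: Thu, Wed, Sat.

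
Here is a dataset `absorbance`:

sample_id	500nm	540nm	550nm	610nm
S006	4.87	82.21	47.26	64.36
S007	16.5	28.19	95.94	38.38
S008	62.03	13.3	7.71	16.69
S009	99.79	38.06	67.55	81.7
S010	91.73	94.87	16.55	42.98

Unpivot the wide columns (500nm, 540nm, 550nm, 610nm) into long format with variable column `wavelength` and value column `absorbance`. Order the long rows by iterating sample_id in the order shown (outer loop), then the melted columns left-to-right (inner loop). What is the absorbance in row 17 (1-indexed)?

91.73

20 rows total (5 × 4). Row 17: index ⌊(17-1)/4⌋ = 4 into sample_id → S010; (17-1) mod 4 = 0 into the melted columns → 500nm.
So row 17 is (S010, 500nm, 91.73); absorbance = 91.73.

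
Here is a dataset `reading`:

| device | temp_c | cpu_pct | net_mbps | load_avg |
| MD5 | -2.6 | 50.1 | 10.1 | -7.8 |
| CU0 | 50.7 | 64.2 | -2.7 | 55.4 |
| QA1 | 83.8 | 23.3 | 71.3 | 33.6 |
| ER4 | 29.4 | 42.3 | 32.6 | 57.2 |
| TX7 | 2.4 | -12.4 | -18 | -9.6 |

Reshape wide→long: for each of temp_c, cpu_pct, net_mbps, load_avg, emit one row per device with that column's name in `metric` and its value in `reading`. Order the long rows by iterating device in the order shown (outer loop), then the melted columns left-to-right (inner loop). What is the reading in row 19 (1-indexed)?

20 rows total (5 × 4). Row 19: index ⌊(19-1)/4⌋ = 4 into device → TX7; (19-1) mod 4 = 2 into the melted columns → net_mbps.
So row 19 is (TX7, net_mbps, -18); reading = -18.

-18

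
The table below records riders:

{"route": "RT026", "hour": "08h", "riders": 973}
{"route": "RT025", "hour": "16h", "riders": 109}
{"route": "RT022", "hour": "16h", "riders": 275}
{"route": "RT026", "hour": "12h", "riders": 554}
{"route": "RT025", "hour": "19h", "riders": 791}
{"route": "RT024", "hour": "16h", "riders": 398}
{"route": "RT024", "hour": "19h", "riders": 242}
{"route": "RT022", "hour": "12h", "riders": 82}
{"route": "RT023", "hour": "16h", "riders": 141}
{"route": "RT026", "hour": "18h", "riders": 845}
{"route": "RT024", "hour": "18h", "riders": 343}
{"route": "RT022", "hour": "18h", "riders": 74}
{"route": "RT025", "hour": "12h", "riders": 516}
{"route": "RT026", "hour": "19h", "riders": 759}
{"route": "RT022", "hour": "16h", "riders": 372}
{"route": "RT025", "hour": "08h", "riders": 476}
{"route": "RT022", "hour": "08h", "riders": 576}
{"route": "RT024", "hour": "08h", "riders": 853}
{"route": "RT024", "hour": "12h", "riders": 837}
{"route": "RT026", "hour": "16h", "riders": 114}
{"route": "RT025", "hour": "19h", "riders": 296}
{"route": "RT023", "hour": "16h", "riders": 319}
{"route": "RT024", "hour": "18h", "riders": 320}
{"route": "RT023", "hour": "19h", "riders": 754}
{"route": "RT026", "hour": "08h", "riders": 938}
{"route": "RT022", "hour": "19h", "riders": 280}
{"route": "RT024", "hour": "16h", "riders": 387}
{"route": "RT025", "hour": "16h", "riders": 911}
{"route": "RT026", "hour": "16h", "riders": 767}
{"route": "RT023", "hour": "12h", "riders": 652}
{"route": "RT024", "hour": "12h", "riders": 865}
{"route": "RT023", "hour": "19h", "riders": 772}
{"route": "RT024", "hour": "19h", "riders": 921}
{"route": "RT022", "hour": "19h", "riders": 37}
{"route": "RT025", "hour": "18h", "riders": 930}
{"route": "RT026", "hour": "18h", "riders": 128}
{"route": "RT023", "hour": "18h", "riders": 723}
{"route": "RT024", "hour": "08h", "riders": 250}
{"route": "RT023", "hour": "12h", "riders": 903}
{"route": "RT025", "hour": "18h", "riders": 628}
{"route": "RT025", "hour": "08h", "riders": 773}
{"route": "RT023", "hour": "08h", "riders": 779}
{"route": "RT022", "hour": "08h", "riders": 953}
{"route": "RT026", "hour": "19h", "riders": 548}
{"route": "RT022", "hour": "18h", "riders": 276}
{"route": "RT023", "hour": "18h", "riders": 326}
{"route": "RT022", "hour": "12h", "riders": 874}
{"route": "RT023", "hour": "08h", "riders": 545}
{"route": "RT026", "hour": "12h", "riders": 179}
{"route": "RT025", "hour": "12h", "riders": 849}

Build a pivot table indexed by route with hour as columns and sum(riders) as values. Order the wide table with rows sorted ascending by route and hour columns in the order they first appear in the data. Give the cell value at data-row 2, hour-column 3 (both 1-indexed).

1555

With rows sorted ascending by route, row 2 is route=RT023. hour columns in first-appearance order: 08h, 16h, 12h, 19h, 18h; column 3 is 12h.
Long rows with route=RT023, hour=12h: 652 + 903 = 1555.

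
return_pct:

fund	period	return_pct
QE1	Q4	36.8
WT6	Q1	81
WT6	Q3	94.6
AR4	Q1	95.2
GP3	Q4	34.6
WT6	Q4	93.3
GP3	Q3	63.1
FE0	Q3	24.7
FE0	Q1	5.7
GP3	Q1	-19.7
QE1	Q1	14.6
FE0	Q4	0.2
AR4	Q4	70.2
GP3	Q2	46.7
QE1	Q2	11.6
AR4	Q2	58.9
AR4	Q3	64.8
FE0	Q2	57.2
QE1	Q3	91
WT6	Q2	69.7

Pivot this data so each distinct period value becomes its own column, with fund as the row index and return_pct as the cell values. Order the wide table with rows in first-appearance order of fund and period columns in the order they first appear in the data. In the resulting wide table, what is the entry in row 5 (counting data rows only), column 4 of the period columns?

With rows in first-appearance order of fund, row 5 is fund=FE0. period columns in first-appearance order: Q4, Q1, Q3, Q2; column 4 is Q2.
Long rows with fund=FE0, period=Q2: return_pct = 57.2.

57.2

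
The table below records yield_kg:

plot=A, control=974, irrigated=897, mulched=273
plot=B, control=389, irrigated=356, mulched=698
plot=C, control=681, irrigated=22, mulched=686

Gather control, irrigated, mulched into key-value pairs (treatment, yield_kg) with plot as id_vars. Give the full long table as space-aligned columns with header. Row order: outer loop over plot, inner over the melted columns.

plot  treatment  yield_kg
A     control    974     
A     irrigated  897     
A     mulched    273     
B     control    389     
B     irrigated  356     
B     mulched    698     
C     control    681     
C     irrigated  22      
C     mulched    686     

Each (plot, column) pair becomes one row: 3 × 3 = 9 rows.
For example, (A, control) → yield_kg=974.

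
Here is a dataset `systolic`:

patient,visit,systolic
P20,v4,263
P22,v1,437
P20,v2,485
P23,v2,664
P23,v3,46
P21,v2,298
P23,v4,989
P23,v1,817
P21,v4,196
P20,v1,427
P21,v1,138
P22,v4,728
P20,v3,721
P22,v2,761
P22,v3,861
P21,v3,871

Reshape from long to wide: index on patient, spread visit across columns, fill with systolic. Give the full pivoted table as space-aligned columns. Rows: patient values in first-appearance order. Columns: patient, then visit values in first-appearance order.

patient  v4   v1   v2   v3 
P20      263  427  485  721
P22      728  437  761  861
P23      989  817  664  46 
P21      196  138  298  871

Columns: patient plus the 4 distinct visit values (v4, v1, v2, v3).
For example, row P20 column v4 takes systolic=263 from the long row (P20, v4).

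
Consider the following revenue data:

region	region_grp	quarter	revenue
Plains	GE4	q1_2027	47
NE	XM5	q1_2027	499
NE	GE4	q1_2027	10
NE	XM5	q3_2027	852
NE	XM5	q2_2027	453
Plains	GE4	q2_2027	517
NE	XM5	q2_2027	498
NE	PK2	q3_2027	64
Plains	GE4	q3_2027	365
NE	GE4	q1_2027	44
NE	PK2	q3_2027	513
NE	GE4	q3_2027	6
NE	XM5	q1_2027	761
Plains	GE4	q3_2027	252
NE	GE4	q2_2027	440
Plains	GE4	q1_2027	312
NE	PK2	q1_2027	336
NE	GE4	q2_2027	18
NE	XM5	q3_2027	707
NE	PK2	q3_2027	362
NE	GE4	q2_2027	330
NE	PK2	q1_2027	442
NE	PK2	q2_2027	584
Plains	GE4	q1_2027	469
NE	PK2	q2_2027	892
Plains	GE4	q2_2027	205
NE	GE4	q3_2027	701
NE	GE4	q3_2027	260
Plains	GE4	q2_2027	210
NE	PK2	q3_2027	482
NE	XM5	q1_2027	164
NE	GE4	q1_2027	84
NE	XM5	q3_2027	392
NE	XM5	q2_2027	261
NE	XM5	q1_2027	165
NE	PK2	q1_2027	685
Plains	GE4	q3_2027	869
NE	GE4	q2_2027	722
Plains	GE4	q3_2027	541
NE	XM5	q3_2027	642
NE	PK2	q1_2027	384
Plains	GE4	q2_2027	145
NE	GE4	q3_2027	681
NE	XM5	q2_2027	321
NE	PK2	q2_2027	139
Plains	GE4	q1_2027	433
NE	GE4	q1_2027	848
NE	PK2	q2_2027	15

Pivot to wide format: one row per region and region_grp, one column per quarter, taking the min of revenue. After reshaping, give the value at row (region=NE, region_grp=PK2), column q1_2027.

336

Rows with region=NE, region_grp=PK2 and quarter=q1_2027: revenue values are 336, 442, 685, 384.
min(336, 442, 685, 384) = 336.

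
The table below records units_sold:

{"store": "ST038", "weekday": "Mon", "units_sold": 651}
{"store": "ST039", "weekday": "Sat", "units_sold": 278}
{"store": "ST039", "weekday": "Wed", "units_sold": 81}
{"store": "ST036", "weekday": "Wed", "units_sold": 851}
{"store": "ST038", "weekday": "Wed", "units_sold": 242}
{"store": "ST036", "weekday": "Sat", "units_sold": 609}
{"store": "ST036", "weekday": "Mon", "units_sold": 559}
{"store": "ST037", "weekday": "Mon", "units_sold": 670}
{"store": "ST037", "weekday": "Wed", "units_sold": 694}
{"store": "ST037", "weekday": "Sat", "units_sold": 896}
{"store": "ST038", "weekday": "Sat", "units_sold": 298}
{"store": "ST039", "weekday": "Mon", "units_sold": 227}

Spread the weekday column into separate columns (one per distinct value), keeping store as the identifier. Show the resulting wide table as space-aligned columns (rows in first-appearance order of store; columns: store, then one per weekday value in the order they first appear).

Columns: store plus the 3 distinct weekday values (Mon, Sat, Wed).
For example, row ST038 column Mon takes units_sold=651 from the long row (ST038, Mon).

store  Mon  Sat  Wed
ST038  651  298  242
ST039  227  278  81 
ST036  559  609  851
ST037  670  896  694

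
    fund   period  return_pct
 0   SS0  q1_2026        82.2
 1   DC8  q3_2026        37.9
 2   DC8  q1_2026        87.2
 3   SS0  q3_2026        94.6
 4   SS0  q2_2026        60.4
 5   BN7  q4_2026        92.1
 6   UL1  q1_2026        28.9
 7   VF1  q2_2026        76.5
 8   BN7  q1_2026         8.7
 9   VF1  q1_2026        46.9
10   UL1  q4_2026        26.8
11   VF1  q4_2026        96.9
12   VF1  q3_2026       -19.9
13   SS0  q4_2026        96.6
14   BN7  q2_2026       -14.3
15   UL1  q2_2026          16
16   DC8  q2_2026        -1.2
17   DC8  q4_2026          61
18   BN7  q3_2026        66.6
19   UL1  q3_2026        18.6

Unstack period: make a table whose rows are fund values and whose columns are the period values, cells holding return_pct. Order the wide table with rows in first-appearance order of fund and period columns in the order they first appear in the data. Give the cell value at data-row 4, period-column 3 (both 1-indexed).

With rows in first-appearance order of fund, row 4 is fund=UL1. period columns in first-appearance order: q1_2026, q3_2026, q2_2026, q4_2026; column 3 is q2_2026.
Long rows with fund=UL1, period=q2_2026: return_pct = 16.

16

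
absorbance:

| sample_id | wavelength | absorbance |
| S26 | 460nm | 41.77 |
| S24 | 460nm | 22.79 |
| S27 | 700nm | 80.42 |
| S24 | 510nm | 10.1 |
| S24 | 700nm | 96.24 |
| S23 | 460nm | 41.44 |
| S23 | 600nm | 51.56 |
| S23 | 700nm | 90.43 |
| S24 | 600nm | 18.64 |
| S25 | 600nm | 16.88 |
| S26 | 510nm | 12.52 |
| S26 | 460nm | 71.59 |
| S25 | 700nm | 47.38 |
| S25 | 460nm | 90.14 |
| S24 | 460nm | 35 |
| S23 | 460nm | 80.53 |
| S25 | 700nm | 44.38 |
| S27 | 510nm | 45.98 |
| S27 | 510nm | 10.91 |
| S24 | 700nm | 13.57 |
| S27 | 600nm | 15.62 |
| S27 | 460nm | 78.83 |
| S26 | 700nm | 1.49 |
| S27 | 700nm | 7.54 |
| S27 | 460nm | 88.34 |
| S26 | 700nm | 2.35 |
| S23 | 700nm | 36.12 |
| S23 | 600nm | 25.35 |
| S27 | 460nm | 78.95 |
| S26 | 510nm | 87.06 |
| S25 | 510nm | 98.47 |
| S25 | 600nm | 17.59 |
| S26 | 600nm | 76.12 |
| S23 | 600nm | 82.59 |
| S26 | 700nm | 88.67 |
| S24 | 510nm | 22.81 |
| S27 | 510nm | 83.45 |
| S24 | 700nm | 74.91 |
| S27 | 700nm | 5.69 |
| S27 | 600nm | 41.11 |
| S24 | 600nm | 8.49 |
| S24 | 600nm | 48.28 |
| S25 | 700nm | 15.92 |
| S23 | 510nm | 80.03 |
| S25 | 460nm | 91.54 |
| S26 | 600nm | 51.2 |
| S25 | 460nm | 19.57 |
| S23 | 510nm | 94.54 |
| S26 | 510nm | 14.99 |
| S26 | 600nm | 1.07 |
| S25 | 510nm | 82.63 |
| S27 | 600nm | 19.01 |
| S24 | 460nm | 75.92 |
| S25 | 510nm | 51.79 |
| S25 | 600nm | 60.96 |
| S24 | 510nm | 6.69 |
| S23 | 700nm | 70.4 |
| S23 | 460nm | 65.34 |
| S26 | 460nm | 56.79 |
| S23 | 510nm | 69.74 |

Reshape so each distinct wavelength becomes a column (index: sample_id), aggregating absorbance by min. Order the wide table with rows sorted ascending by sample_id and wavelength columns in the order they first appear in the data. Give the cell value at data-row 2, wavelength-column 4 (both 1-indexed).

With rows sorted ascending by sample_id, row 2 is sample_id=S24. wavelength columns in first-appearance order: 460nm, 700nm, 510nm, 600nm; column 4 is 600nm.
Long rows with sample_id=S24, wavelength=600nm: min(18.64, 8.49, 48.28) = 8.49.

8.49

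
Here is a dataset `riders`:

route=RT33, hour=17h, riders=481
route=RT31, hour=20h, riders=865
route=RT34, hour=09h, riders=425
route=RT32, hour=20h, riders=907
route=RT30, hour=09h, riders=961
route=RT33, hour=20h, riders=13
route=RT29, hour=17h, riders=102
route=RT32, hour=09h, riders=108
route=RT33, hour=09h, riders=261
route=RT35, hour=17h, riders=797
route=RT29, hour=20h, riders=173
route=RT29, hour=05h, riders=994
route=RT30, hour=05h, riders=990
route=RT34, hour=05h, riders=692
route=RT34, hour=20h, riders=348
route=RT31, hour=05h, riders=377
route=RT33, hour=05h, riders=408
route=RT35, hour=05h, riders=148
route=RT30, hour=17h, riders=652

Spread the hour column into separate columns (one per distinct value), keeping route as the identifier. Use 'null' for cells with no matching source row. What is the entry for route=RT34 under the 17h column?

No long-format row has route=RT34 and hour=17h, so the cell is null.

null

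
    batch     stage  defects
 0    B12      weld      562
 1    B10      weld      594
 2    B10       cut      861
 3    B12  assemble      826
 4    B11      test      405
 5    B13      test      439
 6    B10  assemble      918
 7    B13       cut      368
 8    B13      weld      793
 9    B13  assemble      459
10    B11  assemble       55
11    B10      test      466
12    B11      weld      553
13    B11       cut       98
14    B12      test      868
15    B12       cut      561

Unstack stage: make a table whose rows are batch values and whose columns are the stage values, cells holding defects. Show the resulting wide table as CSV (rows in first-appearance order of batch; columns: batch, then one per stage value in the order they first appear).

Columns: batch plus the 4 distinct stage values (weld, cut, assemble, test).
For example, row B12 column weld takes defects=562 from the long row (B12, weld).

batch,weld,cut,assemble,test
B12,562,561,826,868
B10,594,861,918,466
B11,553,98,55,405
B13,793,368,459,439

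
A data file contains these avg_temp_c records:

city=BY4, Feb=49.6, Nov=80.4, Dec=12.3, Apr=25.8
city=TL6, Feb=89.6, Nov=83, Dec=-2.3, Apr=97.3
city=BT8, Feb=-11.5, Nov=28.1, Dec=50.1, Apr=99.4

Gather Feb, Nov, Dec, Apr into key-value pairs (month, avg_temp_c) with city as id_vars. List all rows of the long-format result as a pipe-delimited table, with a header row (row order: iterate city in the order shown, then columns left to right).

| city | month | avg_temp_c |
| BY4 | Feb | 49.6 |
| BY4 | Nov | 80.4 |
| BY4 | Dec | 12.3 |
| BY4 | Apr | 25.8 |
| TL6 | Feb | 89.6 |
| TL6 | Nov | 83 |
| TL6 | Dec | -2.3 |
| TL6 | Apr | 97.3 |
| BT8 | Feb | -11.5 |
| BT8 | Nov | 28.1 |
| BT8 | Dec | 50.1 |
| BT8 | Apr | 99.4 |

Each (city, column) pair becomes one row: 3 × 4 = 12 rows.
For example, (BY4, Feb) → avg_temp_c=49.6.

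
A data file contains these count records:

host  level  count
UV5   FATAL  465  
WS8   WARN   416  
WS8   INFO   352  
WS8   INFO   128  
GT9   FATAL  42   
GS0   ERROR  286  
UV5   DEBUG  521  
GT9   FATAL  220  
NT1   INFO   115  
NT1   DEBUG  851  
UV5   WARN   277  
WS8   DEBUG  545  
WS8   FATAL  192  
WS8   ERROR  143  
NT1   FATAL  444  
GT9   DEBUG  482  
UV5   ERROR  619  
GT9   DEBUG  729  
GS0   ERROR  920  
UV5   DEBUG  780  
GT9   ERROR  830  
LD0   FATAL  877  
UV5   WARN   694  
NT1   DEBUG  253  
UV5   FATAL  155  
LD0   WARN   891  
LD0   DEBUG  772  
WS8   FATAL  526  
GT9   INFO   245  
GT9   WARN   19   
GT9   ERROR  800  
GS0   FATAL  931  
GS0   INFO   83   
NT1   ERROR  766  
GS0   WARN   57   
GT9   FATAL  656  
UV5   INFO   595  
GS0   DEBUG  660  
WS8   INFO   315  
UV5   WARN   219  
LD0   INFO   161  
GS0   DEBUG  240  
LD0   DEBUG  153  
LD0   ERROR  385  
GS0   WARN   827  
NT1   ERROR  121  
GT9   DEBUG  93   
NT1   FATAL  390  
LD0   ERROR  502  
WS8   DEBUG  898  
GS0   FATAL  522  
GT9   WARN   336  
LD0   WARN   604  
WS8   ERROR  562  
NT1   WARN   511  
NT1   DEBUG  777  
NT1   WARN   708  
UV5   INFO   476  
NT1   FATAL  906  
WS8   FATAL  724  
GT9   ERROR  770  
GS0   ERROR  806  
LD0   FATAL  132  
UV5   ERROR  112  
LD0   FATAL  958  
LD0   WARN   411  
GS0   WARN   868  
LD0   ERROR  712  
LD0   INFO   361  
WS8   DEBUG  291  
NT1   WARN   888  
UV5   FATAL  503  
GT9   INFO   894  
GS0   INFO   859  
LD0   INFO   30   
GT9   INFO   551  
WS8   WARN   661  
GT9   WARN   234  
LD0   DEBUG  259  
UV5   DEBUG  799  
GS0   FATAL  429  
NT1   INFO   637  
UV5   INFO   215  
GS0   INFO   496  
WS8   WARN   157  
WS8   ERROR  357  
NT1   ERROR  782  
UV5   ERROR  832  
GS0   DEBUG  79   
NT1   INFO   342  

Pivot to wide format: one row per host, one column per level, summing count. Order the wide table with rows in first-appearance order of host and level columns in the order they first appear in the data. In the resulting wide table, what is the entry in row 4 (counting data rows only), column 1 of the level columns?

1882

With rows in first-appearance order of host, row 4 is host=GS0. level columns in first-appearance order: FATAL, WARN, INFO, ERROR, DEBUG; column 1 is FATAL.
Long rows with host=GS0, level=FATAL: 931 + 522 + 429 = 1882.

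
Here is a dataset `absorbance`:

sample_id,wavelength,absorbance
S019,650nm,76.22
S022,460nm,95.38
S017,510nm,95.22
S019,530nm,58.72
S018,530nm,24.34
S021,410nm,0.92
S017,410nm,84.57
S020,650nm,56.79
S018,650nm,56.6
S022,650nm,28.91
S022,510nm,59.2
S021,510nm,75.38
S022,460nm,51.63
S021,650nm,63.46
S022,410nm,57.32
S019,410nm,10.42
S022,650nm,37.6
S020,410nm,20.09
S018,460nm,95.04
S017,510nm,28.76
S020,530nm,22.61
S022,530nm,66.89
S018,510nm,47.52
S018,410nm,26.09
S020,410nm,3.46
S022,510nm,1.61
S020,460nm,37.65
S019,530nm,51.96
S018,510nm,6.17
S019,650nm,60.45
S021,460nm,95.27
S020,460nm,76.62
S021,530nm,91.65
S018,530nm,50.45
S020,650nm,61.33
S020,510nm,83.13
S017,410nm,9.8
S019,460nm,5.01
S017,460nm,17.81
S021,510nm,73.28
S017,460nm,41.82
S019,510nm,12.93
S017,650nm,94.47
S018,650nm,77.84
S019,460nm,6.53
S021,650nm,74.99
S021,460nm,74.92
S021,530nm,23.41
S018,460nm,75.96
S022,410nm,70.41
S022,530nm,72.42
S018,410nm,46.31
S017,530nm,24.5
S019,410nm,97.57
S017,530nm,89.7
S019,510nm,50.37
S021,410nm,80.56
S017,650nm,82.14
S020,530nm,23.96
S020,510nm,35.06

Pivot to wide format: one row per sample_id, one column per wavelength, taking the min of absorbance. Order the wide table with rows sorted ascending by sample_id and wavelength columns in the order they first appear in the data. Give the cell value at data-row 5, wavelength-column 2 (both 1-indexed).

74.92

With rows sorted ascending by sample_id, row 5 is sample_id=S021. wavelength columns in first-appearance order: 650nm, 460nm, 510nm, 530nm, 410nm; column 2 is 460nm.
Long rows with sample_id=S021, wavelength=460nm: min(95.27, 74.92) = 74.92.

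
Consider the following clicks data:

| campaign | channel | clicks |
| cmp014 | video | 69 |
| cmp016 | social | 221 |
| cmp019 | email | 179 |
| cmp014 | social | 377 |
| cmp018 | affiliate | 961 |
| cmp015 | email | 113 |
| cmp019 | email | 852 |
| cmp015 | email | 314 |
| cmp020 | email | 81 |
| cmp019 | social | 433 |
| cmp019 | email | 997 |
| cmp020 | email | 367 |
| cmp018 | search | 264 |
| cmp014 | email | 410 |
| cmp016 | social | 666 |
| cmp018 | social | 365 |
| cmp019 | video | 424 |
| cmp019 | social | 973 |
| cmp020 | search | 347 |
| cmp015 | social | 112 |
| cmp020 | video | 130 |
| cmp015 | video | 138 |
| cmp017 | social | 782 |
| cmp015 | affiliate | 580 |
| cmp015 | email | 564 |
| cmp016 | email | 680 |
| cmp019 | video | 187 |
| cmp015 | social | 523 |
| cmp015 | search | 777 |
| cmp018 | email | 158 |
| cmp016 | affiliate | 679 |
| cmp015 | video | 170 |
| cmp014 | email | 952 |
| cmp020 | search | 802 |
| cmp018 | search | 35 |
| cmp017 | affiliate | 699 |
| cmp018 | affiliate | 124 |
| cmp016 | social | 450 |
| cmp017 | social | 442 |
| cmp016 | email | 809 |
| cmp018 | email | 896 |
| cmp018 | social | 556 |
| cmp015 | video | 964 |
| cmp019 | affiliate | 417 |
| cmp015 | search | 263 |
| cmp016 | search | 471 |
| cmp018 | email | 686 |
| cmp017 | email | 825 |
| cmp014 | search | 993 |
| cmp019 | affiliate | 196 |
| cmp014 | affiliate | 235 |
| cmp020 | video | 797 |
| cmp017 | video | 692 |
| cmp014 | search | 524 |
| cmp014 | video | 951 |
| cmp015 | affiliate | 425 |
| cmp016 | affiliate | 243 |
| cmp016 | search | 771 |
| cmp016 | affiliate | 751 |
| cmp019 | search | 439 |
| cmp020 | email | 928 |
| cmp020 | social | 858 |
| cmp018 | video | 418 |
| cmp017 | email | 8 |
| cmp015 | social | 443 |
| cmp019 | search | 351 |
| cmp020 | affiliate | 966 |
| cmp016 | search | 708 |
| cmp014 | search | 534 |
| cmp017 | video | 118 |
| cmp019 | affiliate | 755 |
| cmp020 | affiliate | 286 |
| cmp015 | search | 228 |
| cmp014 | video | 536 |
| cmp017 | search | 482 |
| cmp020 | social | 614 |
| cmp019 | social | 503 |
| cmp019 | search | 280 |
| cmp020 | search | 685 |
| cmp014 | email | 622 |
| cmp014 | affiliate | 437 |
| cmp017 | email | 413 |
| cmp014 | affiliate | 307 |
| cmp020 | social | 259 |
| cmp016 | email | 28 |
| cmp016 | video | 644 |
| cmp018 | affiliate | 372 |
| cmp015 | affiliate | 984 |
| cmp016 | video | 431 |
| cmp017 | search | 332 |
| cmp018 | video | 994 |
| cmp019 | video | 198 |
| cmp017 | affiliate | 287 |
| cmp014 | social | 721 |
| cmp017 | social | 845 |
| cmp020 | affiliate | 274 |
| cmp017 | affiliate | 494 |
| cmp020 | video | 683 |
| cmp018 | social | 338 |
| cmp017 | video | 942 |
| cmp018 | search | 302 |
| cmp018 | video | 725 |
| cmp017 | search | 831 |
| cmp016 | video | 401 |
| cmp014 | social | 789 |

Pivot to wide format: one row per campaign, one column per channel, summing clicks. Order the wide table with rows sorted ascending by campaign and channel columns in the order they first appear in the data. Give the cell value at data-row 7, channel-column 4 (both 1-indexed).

1526

With rows sorted ascending by campaign, row 7 is campaign=cmp020. channel columns in first-appearance order: video, social, email, affiliate, search; column 4 is affiliate.
Long rows with campaign=cmp020, channel=affiliate: 966 + 286 + 274 = 1526.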